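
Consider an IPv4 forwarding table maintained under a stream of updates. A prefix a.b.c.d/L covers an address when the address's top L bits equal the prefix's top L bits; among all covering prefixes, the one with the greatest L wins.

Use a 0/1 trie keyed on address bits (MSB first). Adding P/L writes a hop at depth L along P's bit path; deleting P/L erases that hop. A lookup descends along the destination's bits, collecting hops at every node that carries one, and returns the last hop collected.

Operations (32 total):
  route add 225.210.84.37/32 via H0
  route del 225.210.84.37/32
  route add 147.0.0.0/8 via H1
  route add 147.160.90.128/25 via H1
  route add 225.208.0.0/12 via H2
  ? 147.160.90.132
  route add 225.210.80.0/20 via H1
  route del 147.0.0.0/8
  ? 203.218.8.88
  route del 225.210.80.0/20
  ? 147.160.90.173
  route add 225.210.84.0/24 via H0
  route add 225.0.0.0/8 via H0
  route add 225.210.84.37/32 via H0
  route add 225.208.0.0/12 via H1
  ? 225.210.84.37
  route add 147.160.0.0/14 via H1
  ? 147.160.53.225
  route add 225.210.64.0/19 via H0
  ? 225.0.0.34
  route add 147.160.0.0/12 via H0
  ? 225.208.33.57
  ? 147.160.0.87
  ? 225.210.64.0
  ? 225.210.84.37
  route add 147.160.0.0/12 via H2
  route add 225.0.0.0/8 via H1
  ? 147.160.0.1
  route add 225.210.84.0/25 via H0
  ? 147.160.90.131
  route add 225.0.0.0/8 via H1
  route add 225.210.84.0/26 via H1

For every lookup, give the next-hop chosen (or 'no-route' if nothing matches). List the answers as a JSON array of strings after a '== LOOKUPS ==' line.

Apply in order:
  add 225.210.84.37/32 -> H0 at depth 32
  - 225.210.84.37/32 clear@32
  add 147.0.0.0/8 -> H1 at depth 8
  add 147.160.90.128/25 -> H1 at depth 25
  add 225.208.0.0/12 -> H2 at depth 12
  Q 147.160.90.132: descend 1001001110100000010110101 ; hops seen [H1,H1] ; pick H1
  add 225.210.80.0/20 -> H1 at depth 20
  - 147.0.0.0/8 clear@8
  Q 203.218.8.88: descend 11 ; hops seen [∅] ; pick no-route
  - 225.210.80.0/20 clear@20
  Q 147.160.90.173: descend 1001001110100000010110101 ; hops seen [H1] ; pick H1
  add 225.210.84.0/24 -> H0 at depth 24
  add 225.0.0.0/8 -> H0 at depth 8
  add 225.210.84.37/32 -> H0 at depth 32
  add 225.208.0.0/12 -> H1 at depth 12
  Q 225.210.84.37: descend 11100001110100100101010000100101 ; hops seen [H0,H1,H0,H0] ; pick H0
  add 147.160.0.0/14 -> H1 at depth 14
  Q 147.160.53.225: descend 10010011101000000 ; hops seen [H1] ; pick H1
  add 225.210.64.0/19 -> H0 at depth 19
  Q 225.0.0.34: descend 11100001 ; hops seen [H0] ; pick H0
  add 147.160.0.0/12 -> H0 at depth 12
  Q 225.208.33.57: descend 11100001110100 ; hops seen [H0,H1] ; pick H1
  Q 147.160.0.87: descend 10010011101000000 ; hops seen [H0,H1] ; pick H1
  Q 225.210.64.0: descend 1110000111010010010 ; hops seen [H0,H1,H0] ; pick H0
  Q 225.210.84.37: descend 11100001110100100101010000100101 ; hops seen [H0,H1,H0,H0,H0] ; pick H0
  add 147.160.0.0/12 -> H2 at depth 12
  add 225.0.0.0/8 -> H1 at depth 8
  Q 147.160.0.1: descend 10010011101000000 ; hops seen [H2,H1] ; pick H1
  add 225.210.84.0/25 -> H0 at depth 25
  Q 147.160.90.131: descend 1001001110100000010110101 ; hops seen [H2,H1,H1] ; pick H1
  add 225.0.0.0/8 -> H1 at depth 8
  add 225.210.84.0/26 -> H1 at depth 26

== LOOKUPS ==
["H1","no-route","H1","H0","H1","H0","H1","H1","H0","H0","H1","H1"]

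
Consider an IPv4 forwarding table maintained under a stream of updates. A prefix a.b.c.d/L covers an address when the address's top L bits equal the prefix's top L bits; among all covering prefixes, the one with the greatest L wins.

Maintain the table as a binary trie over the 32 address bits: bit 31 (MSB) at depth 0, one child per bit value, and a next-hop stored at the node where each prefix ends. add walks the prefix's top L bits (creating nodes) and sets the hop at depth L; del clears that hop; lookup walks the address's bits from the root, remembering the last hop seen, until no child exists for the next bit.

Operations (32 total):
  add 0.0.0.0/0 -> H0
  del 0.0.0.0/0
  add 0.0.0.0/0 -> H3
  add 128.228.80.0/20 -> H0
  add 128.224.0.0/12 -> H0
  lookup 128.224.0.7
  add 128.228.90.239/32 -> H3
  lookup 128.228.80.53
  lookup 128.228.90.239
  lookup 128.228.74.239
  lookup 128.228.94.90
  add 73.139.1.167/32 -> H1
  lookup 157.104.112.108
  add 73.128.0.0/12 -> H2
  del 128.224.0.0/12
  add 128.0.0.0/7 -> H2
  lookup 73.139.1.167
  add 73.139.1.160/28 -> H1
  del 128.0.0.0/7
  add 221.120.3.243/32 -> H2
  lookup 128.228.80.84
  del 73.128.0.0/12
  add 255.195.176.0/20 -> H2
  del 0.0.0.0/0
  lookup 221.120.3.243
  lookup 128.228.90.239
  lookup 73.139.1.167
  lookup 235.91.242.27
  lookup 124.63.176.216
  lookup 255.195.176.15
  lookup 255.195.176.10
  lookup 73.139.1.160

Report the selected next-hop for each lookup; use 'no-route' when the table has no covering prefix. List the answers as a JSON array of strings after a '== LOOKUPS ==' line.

Process each operation:
  + 0.0.0.0/0 (H0) depth=0
  - 0.0.0.0/0 clear@0
  + 0.0.0.0/0 (H3) depth=0
  + 128.228.80.0/20 (H0) depth=20
  + 128.224.0.0/12 (H0) depth=12
  Q 128.224.0.7: descend 1000000011100 ; hops seen [H3,H0] ; pick H0
  + 128.228.90.239/32 (H3) depth=32
  Q 128.228.80.53: descend 10000000111001000101 ; hops seen [H3,H0,H0] ; pick H0
  Q 128.228.90.239: descend 10000000111001000101101011101111 ; hops seen [H3,H0,H0,H3] ; pick H3
  Q 128.228.74.239: descend 1000000011100100010 ; hops seen [H3,H0] ; pick H0
  Q 128.228.94.90: descend 100000001110010001011 ; hops seen [H3,H0,H0] ; pick H0
  + 73.139.1.167/32 (H1) depth=32
  Q 157.104.112.108: descend 100 ; hops seen [H3] ; pick H3
  + 73.128.0.0/12 (H2) depth=12
  - 128.224.0.0/12 clear@12
  + 128.0.0.0/7 (H2) depth=7
  Q 73.139.1.167: descend 01001001100010110000000110100111 ; hops seen [H3,H2,H1] ; pick H1
  + 73.139.1.160/28 (H1) depth=28
  - 128.0.0.0/7 clear@7
  + 221.120.3.243/32 (H2) depth=32
  Q 128.228.80.84: descend 10000000111001000101 ; hops seen [H3,H0] ; pick H0
  - 73.128.0.0/12 clear@12
  + 255.195.176.0/20 (H2) depth=20
  - 0.0.0.0/0 clear@0
  Q 221.120.3.243: descend 11011101011110000000001111110011 ; hops seen [H2] ; pick H2
  Q 128.228.90.239: descend 10000000111001000101101011101111 ; hops seen [H0,H3] ; pick H3
  Q 73.139.1.167: descend 01001001100010110000000110100111 ; hops seen [H1,H1] ; pick H1
  Q 235.91.242.27: descend 111 ; hops seen [∅] ; pick no-route
  Q 124.63.176.216: descend 01 ; hops seen [∅] ; pick no-route
  Q 255.195.176.15: descend 11111111110000111011 ; hops seen [H2] ; pick H2
  Q 255.195.176.10: descend 11111111110000111011 ; hops seen [H2] ; pick H2
  Q 73.139.1.160: descend 01001001100010110000000110100 ; hops seen [H1] ; pick H1

== LOOKUPS ==
["H0","H0","H3","H0","H0","H3","H1","H0","H2","H3","H1","no-route","no-route","H2","H2","H1"]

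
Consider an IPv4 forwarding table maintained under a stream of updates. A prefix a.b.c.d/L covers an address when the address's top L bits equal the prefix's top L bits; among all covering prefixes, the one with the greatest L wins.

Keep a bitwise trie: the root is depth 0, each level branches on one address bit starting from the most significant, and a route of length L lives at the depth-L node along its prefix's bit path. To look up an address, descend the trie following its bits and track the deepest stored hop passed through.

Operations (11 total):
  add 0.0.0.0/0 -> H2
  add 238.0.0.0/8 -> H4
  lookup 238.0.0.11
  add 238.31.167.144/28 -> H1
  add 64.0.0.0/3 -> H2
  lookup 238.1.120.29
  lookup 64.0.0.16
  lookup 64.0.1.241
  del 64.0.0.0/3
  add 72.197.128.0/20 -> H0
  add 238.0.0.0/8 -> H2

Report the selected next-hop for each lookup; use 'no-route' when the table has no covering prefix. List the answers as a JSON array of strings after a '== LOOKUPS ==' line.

Process each operation:
  + 0.0.0.0/0 (H2) depth=0
  + 238.0.0.0/8 (H4) depth=8
  lookup 238.0.0.11: bits 11101110 walk d0:H2→d1:-→d2:-→d3:-→d4:-→d5:-→d6:-→d7:-→d8:H4 -> H4
  + 238.31.167.144/28 (H1) depth=28
  + 64.0.0.0/3 (H2) depth=3
  lookup 238.1.120.29: bits 11101110000 walk d0:H2→d1:-→d2:-→d3:-→d4:-→d5:-→d6:-→d7:-→d8:H4→d9:-→d10:-→d11:- -> H4
  lookup 64.0.0.16: bits 010 walk d0:H2→d1:-→d2:-→d3:H2 -> H2
  lookup 64.0.1.241: bits 010 walk d0:H2→d1:-→d2:-→d3:H2 -> H2
  del 64.0.0.0/3 (clear depth 3)
  + 72.197.128.0/20 (H0) depth=20
  + 238.0.0.0/8 (H2) depth=8

== LOOKUPS ==
["H4","H4","H2","H2"]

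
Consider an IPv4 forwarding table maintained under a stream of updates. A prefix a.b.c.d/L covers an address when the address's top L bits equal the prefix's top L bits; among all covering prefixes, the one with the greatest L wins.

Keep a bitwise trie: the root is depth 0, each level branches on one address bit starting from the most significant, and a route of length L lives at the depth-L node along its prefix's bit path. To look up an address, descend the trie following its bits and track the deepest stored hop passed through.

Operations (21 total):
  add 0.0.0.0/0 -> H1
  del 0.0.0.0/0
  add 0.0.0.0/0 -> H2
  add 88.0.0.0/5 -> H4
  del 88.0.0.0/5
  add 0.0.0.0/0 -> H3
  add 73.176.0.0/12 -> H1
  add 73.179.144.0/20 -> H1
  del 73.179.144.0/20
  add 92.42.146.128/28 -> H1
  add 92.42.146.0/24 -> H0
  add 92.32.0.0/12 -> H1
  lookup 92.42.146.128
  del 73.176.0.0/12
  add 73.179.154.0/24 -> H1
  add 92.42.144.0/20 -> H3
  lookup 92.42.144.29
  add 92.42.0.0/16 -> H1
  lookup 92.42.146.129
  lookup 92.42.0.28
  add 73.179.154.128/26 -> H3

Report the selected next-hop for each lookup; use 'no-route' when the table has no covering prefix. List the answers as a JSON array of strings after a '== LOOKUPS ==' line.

Process each operation:
  + 0.0.0.0/0 (H1) depth=0
  - 0.0.0.0/0 clear@0
  + 0.0.0.0/0 (H2) depth=0
  + 88.0.0.0/5 (H4) depth=5
  - 88.0.0.0/5 clear@5
  + 0.0.0.0/0 (H3) depth=0
  + 73.176.0.0/12 (H1) depth=12
  + 73.179.144.0/20 (H1) depth=20
  - 73.179.144.0/20 clear@20
  + 92.42.146.128/28 (H1) depth=28
  + 92.42.146.0/24 (H0) depth=24
  + 92.32.0.0/12 (H1) depth=12
  Q 92.42.146.128: descend 0101110000101010100100101000 ; hops seen [H3,H1,H0,H1] ; pick H1
  - 73.176.0.0/12 clear@12
  + 73.179.154.0/24 (H1) depth=24
  + 92.42.144.0/20 (H3) depth=20
  Q 92.42.144.29: descend 0101110000101010100100 ; hops seen [H3,H1,H3] ; pick H3
  + 92.42.0.0/16 (H1) depth=16
  Q 92.42.146.129: descend 0101110000101010100100101000 ; hops seen [H3,H1,H1,H3,H0,H1] ; pick H1
  Q 92.42.0.28: descend 0101110000101010 ; hops seen [H3,H1,H1] ; pick H1
  + 73.179.154.128/26 (H3) depth=26

== LOOKUPS ==
["H1","H3","H1","H1"]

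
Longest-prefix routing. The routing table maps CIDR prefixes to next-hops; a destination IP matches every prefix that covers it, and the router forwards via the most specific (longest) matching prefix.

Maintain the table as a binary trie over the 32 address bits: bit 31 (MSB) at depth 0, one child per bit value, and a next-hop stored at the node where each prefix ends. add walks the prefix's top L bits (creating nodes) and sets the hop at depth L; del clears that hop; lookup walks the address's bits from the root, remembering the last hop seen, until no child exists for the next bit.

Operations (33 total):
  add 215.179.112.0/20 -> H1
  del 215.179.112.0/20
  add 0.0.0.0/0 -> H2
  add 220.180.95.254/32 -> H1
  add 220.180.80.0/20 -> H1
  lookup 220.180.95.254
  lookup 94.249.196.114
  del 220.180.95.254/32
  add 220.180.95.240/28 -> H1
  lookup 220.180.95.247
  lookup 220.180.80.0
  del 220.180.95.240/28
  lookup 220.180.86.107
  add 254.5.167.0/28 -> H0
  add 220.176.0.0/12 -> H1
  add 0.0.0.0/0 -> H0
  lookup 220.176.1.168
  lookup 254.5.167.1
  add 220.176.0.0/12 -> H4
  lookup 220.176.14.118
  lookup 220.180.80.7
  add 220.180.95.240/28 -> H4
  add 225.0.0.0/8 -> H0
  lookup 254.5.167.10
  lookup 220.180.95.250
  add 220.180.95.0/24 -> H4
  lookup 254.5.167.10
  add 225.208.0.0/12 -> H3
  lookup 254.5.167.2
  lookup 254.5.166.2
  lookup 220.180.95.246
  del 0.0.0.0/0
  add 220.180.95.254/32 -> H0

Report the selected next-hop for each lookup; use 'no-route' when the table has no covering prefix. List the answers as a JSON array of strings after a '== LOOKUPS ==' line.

Trace:
  add 215.179.112.0/20 -> H1 at depth 20
  - 215.179.112.0/20 clear@20
  add 0.0.0.0/0 -> H2 at depth 0
  add 220.180.95.254/32 -> H1 at depth 32
  add 220.180.80.0/20 -> H1 at depth 20
  ? 220.180.95.254  path d0:H2→d1:-→d2:-→d3:-→d4:-→d5:-→d6:-→d7:-→d8:-→d9:-→d10:-→d11:-→d12:-→d13:-→d14:-→d15:-→d16:-→d17:-→d18:-→d19:-→d20:H1→d21:-→d22:-→d23:-→d24:-→d25:-→d26:-→d27:-→d28:-→d29:-→d30:-→d31:-→d32:H1  best=H1
  ? 94.249.196.114  path d0:H2  best=H2
  - 220.180.95.254/32 clear@32
  add 220.180.95.240/28 -> H1 at depth 28
  ? 220.180.95.247  path d0:H2→d1:-→d2:-→d3:-→d4:-→d5:-→d6:-→d7:-→d8:-→d9:-→d10:-→d11:-→d12:-→d13:-→d14:-→d15:-→d16:-→d17:-→d18:-→d19:-→d20:H1→d21:-→d22:-→d23:-→d24:-→d25:-→d26:-→d27:-→d28:H1  best=H1
  ? 220.180.80.0  path d0:H2→d1:-→d2:-→d3:-→d4:-→d5:-→d6:-→d7:-→d8:-→d9:-→d10:-→d11:-→d12:-→d13:-→d14:-→d15:-→d16:-→d17:-→d18:-→d19:-→d20:H1  best=H1
  - 220.180.95.240/28 clear@28
  ? 220.180.86.107  path d0:H2→d1:-→d2:-→d3:-→d4:-→d5:-→d6:-→d7:-→d8:-→d9:-→d10:-→d11:-→d12:-→d13:-→d14:-→d15:-→d16:-→d17:-→d18:-→d19:-→d20:H1  best=H1
  add 254.5.167.0/28 -> H0 at depth 28
  add 220.176.0.0/12 -> H1 at depth 12
  add 0.0.0.0/0 -> H0 at depth 0
  ? 220.176.1.168  path d0:H0→d1:-→d2:-→d3:-→d4:-→d5:-→d6:-→d7:-→d8:-→d9:-→d10:-→d11:-→d12:H1→d13:-  best=H1
  ? 254.5.167.1  path d0:H0→d1:-→d2:-→d3:-→d4:-→d5:-→d6:-→d7:-→d8:-→d9:-→d10:-→d11:-→d12:-→d13:-→d14:-→d15:-→d16:-→d17:-→d18:-→d19:-→d20:-→d21:-→d22:-→d23:-→d24:-→d25:-→d26:-→d27:-→d28:H0  best=H0
  add 220.176.0.0/12 -> H4 at depth 12
  ? 220.176.14.118  path d0:H0→d1:-→d2:-→d3:-→d4:-→d5:-→d6:-→d7:-→d8:-→d9:-→d10:-→d11:-→d12:H4→d13:-  best=H4
  ? 220.180.80.7  path d0:H0→d1:-→d2:-→d3:-→d4:-→d5:-→d6:-→d7:-→d8:-→d9:-→d10:-→d11:-→d12:H4→d13:-→d14:-→d15:-→d16:-→d17:-→d18:-→d19:-→d20:H1  best=H1
  add 220.180.95.240/28 -> H4 at depth 28
  add 225.0.0.0/8 -> H0 at depth 8
  ? 254.5.167.10  path d0:H0→d1:-→d2:-→d3:-→d4:-→d5:-→d6:-→d7:-→d8:-→d9:-→d10:-→d11:-→d12:-→d13:-→d14:-→d15:-→d16:-→d17:-→d18:-→d19:-→d20:-→d21:-→d22:-→d23:-→d24:-→d25:-→d26:-→d27:-→d28:H0  best=H0
  ? 220.180.95.250  path d0:H0→d1:-→d2:-→d3:-→d4:-→d5:-→d6:-→d7:-→d8:-→d9:-→d10:-→d11:-→d12:H4→d13:-→d14:-→d15:-→d16:-→d17:-→d18:-→d19:-→d20:H1→d21:-→d22:-→d23:-→d24:-→d25:-→d26:-→d27:-→d28:H4→d29:-  best=H4
  add 220.180.95.0/24 -> H4 at depth 24
  ? 254.5.167.10  path d0:H0→d1:-→d2:-→d3:-→d4:-→d5:-→d6:-→d7:-→d8:-→d9:-→d10:-→d11:-→d12:-→d13:-→d14:-→d15:-→d16:-→d17:-→d18:-→d19:-→d20:-→d21:-→d22:-→d23:-→d24:-→d25:-→d26:-→d27:-→d28:H0  best=H0
  add 225.208.0.0/12 -> H3 at depth 12
  ? 254.5.167.2  path d0:H0→d1:-→d2:-→d3:-→d4:-→d5:-→d6:-→d7:-→d8:-→d9:-→d10:-→d11:-→d12:-→d13:-→d14:-→d15:-→d16:-→d17:-→d18:-→d19:-→d20:-→d21:-→d22:-→d23:-→d24:-→d25:-→d26:-→d27:-→d28:H0  best=H0
  ? 254.5.166.2  path d0:H0→d1:-→d2:-→d3:-→d4:-→d5:-→d6:-→d7:-→d8:-→d9:-→d10:-→d11:-→d12:-→d13:-→d14:-→d15:-→d16:-→d17:-→d18:-→d19:-→d20:-→d21:-→d22:-→d23:-  best=H0
  ? 220.180.95.246  path d0:H0→d1:-→d2:-→d3:-→d4:-→d5:-→d6:-→d7:-→d8:-→d9:-→d10:-→d11:-→d12:H4→d13:-→d14:-→d15:-→d16:-→d17:-→d18:-→d19:-→d20:H1→d21:-→d22:-→d23:-→d24:H4→d25:-→d26:-→d27:-→d28:H4  best=H4
  - 0.0.0.0/0 clear@0
  add 220.180.95.254/32 -> H0 at depth 32

== LOOKUPS ==
["H1","H2","H1","H1","H1","H1","H0","H4","H1","H0","H4","H0","H0","H0","H4"]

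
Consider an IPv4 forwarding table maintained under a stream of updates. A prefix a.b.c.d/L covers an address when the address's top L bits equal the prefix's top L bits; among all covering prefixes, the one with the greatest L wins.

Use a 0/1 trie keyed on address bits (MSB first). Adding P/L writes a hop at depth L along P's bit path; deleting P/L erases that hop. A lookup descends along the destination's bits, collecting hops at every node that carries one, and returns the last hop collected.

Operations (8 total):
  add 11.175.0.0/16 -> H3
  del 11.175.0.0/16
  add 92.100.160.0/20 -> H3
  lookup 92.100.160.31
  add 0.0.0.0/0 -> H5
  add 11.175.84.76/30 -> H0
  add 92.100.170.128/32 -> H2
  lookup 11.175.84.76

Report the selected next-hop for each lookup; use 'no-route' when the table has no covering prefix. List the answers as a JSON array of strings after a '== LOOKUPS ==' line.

Trace:
  add 11.175.0.0/16 -> H3 at depth 16
  - 11.175.0.0/16 clear@16
  add 92.100.160.0/20 -> H3 at depth 20
  ? 92.100.160.31  path d0:-→d1:-→d2:-→d3:-→d4:-→d5:-→d6:-→d7:-→d8:-→d9:-→d10:-→d11:-→d12:-→d13:-→d14:-→d15:-→d16:-→d17:-→d18:-→d19:-→d20:H3  best=H3
  add 0.0.0.0/0 -> H5 at depth 0
  add 11.175.84.76/30 -> H0 at depth 30
  add 92.100.170.128/32 -> H2 at depth 32
  ? 11.175.84.76  path d0:H5→d1:-→d2:-→d3:-→d4:-→d5:-→d6:-→d7:-→d8:-→d9:-→d10:-→d11:-→d12:-→d13:-→d14:-→d15:-→d16:-→d17:-→d18:-→d19:-→d20:-→d21:-→d22:-→d23:-→d24:-→d25:-→d26:-→d27:-→d28:-→d29:-→d30:H0  best=H0

== LOOKUPS ==
["H3","H0"]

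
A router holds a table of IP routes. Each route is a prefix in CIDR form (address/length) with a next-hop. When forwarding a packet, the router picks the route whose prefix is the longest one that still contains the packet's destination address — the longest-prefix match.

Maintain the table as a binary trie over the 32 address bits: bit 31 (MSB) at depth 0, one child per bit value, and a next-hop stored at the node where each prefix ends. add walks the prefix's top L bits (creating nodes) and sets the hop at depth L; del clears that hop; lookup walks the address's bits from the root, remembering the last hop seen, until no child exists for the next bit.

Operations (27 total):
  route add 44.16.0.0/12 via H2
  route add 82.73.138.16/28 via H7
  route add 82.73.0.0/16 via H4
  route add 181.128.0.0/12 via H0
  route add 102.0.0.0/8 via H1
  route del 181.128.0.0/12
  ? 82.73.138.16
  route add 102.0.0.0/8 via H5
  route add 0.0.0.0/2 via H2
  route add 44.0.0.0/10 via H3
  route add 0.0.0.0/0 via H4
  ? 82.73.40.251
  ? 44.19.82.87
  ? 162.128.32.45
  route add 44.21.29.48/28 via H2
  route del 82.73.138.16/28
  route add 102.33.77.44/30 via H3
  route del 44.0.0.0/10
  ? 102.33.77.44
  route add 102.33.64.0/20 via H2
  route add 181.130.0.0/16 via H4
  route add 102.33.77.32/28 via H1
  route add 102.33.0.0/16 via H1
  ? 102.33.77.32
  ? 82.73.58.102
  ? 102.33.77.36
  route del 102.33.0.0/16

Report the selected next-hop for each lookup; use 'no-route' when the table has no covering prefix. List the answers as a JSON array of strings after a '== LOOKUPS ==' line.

Trace:
  + 44.16.0.0/12 (H2) depth=12
  + 82.73.138.16/28 (H7) depth=28
  + 82.73.0.0/16 (H4) depth=16
  + 181.128.0.0/12 (H0) depth=12
  + 102.0.0.0/8 (H1) depth=8
  - 181.128.0.0/12 clear@12
  Q 82.73.138.16: descend 0101001001001001100010100001 ; hops seen [H4,H7] ; pick H7
  + 102.0.0.0/8 (H5) depth=8
  + 0.0.0.0/2 (H2) depth=2
  + 44.0.0.0/10 (H3) depth=10
  + 0.0.0.0/0 (H4) depth=0
  Q 82.73.40.251: descend 0101001001001001 ; hops seen [H4,H4] ; pick H4
  Q 44.19.82.87: descend 001011000001 ; hops seen [H4,H2,H3,H2] ; pick H2
  Q 162.128.32.45: descend 101 ; hops seen [H4] ; pick H4
  + 44.21.29.48/28 (H2) depth=28
  - 82.73.138.16/28 clear@28
  + 102.33.77.44/30 (H3) depth=30
  - 44.0.0.0/10 clear@10
  Q 102.33.77.44: descend 011001100010000101001101001011 ; hops seen [H4,H5,H3] ; pick H3
  + 102.33.64.0/20 (H2) depth=20
  + 181.130.0.0/16 (H4) depth=16
  + 102.33.77.32/28 (H1) depth=28
  + 102.33.0.0/16 (H1) depth=16
  Q 102.33.77.32: descend 0110011000100001010011010010 ; hops seen [H4,H5,H1,H2,H1] ; pick H1
  Q 82.73.58.102: descend 0101001001001001 ; hops seen [H4,H4] ; pick H4
  Q 102.33.77.36: descend 0110011000100001010011010010 ; hops seen [H4,H5,H1,H2,H1] ; pick H1
  - 102.33.0.0/16 clear@16

== LOOKUPS ==
["H7","H4","H2","H4","H3","H1","H4","H1"]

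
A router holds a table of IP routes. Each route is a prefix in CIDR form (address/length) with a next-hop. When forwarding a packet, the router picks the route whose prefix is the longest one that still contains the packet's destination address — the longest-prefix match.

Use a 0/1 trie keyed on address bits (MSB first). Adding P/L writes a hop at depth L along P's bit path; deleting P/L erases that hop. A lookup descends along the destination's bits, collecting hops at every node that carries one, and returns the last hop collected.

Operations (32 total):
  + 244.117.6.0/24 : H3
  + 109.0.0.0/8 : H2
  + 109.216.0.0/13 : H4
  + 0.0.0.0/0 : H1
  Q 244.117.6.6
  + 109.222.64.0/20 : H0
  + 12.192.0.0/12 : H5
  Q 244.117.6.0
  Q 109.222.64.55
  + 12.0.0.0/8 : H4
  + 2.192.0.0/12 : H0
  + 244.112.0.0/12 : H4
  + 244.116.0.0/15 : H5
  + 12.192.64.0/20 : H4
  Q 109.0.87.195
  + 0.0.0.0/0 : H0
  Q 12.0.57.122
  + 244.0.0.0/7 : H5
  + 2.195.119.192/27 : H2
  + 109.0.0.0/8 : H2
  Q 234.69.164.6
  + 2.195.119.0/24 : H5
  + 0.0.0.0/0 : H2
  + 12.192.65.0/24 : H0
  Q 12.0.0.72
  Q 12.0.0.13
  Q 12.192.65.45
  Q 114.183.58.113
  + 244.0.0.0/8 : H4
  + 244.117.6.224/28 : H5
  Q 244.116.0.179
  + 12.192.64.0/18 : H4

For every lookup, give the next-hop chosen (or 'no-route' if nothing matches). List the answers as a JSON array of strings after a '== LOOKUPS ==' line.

Trace:
  + 244.117.6.0/24 (H3) depth=24
  + 109.0.0.0/8 (H2) depth=8
  + 109.216.0.0/13 (H4) depth=13
  + 0.0.0.0/0 (H1) depth=0
  ? 244.117.6.6  path d0:H1→d1:-→d2:-→d3:-→d4:-→d5:-→d6:-→d7:-→d8:-→d9:-→d10:-→d11:-→d12:-→d13:-→d14:-→d15:-→d16:-→d17:-→d18:-→d19:-→d20:-→d21:-→d22:-→d23:-→d24:H3  best=H3
  + 109.222.64.0/20 (H0) depth=20
  + 12.192.0.0/12 (H5) depth=12
  ? 244.117.6.0  path d0:H1→d1:-→d2:-→d3:-→d4:-→d5:-→d6:-→d7:-→d8:-→d9:-→d10:-→d11:-→d12:-→d13:-→d14:-→d15:-→d16:-→d17:-→d18:-→d19:-→d20:-→d21:-→d22:-→d23:-→d24:H3  best=H3
  ? 109.222.64.55  path d0:H1→d1:-→d2:-→d3:-→d4:-→d5:-→d6:-→d7:-→d8:H2→d9:-→d10:-→d11:-→d12:-→d13:H4→d14:-→d15:-→d16:-→d17:-→d18:-→d19:-→d20:H0  best=H0
  + 12.0.0.0/8 (H4) depth=8
  + 2.192.0.0/12 (H0) depth=12
  + 244.112.0.0/12 (H4) depth=12
  + 244.116.0.0/15 (H5) depth=15
  + 12.192.64.0/20 (H4) depth=20
  ? 109.0.87.195  path d0:H1→d1:-→d2:-→d3:-→d4:-→d5:-→d6:-→d7:-→d8:H2  best=H2
  + 0.0.0.0/0 (H0) depth=0
  ? 12.0.57.122  path d0:H0→d1:-→d2:-→d3:-→d4:-→d5:-→d6:-→d7:-→d8:H4  best=H4
  + 244.0.0.0/7 (H5) depth=7
  + 2.195.119.192/27 (H2) depth=27
  + 109.0.0.0/8 (H2) depth=8
  ? 234.69.164.6  path d0:H0→d1:-→d2:-→d3:-  best=H0
  + 2.195.119.0/24 (H5) depth=24
  + 0.0.0.0/0 (H2) depth=0
  + 12.192.65.0/24 (H0) depth=24
  ? 12.0.0.72  path d0:H2→d1:-→d2:-→d3:-→d4:-→d5:-→d6:-→d7:-→d8:H4  best=H4
  ? 12.0.0.13  path d0:H2→d1:-→d2:-→d3:-→d4:-→d5:-→d6:-→d7:-→d8:H4  best=H4
  ? 12.192.65.45  path d0:H2→d1:-→d2:-→d3:-→d4:-→d5:-→d6:-→d7:-→d8:H4→d9:-→d10:-→d11:-→d12:H5→d13:-→d14:-→d15:-→d16:-→d17:-→d18:-→d19:-→d20:H4→d21:-→d22:-→d23:-→d24:H0  best=H0
  ? 114.183.58.113  path d0:H2→d1:-→d2:-→d3:-  best=H2
  + 244.0.0.0/8 (H4) depth=8
  + 244.117.6.224/28 (H5) depth=28
  ? 244.116.0.179  path d0:H2→d1:-→d2:-→d3:-→d4:-→d5:-→d6:-→d7:H5→d8:H4→d9:-→d10:-→d11:-→d12:H4→d13:-→d14:-→d15:H5  best=H5
  + 12.192.64.0/18 (H4) depth=18

== LOOKUPS ==
["H3","H3","H0","H2","H4","H0","H4","H4","H0","H2","H5"]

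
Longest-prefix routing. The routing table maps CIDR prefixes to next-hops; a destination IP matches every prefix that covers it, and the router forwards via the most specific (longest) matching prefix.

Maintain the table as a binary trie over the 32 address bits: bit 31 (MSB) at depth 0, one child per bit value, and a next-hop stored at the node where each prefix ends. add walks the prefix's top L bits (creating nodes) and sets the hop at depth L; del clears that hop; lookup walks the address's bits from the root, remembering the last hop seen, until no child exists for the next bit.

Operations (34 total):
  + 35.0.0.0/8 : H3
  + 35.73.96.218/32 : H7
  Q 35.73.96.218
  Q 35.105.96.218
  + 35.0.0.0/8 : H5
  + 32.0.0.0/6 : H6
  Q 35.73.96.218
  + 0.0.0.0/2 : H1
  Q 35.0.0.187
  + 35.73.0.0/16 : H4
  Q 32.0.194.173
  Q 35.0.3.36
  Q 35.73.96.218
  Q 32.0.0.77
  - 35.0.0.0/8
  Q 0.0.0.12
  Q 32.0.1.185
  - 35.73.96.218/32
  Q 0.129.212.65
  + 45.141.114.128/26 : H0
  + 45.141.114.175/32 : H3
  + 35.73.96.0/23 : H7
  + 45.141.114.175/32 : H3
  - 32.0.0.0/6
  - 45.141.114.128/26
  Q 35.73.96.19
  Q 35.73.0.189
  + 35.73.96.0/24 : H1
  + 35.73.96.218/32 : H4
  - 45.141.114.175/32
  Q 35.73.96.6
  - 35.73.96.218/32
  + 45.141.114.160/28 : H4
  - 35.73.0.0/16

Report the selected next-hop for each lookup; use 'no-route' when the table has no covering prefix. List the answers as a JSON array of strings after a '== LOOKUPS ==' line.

Trace:
  + 35.0.0.0/8 (H3) depth=8
  + 35.73.96.218/32 (H7) depth=32
  ? 35.73.96.218  path d0:-→d1:-→d2:-→d3:-→d4:-→d5:-→d6:-→d7:-→d8:H3→d9:-→d10:-→d11:-→d12:-→d13:-→d14:-→d15:-→d16:-→d17:-→d18:-→d19:-→d20:-→d21:-→d22:-→d23:-→d24:-→d25:-→d26:-→d27:-→d28:-→d29:-→d30:-→d31:-→d32:H7  best=H7
  ? 35.105.96.218  path d0:-→d1:-→d2:-→d3:-→d4:-→d5:-→d6:-→d7:-→d8:H3→d9:-→d10:-  best=H3
  + 35.0.0.0/8 (H5) depth=8
  + 32.0.0.0/6 (H6) depth=6
  ? 35.73.96.218  path d0:-→d1:-→d2:-→d3:-→d4:-→d5:-→d6:H6→d7:-→d8:H5→d9:-→d10:-→d11:-→d12:-→d13:-→d14:-→d15:-→d16:-→d17:-→d18:-→d19:-→d20:-→d21:-→d22:-→d23:-→d24:-→d25:-→d26:-→d27:-→d28:-→d29:-→d30:-→d31:-→d32:H7  best=H7
  + 0.0.0.0/2 (H1) depth=2
  ? 35.0.0.187  path d0:-→d1:-→d2:H1→d3:-→d4:-→d5:-→d6:H6→d7:-→d8:H5→d9:-  best=H5
  + 35.73.0.0/16 (H4) depth=16
  ? 32.0.194.173  path d0:-→d1:-→d2:H1→d3:-→d4:-→d5:-→d6:H6  best=H6
  ? 35.0.3.36  path d0:-→d1:-→d2:H1→d3:-→d4:-→d5:-→d6:H6→d7:-→d8:H5→d9:-  best=H5
  ? 35.73.96.218  path d0:-→d1:-→d2:H1→d3:-→d4:-→d5:-→d6:H6→d7:-→d8:H5→d9:-→d10:-→d11:-→d12:-→d13:-→d14:-→d15:-→d16:H4→d17:-→d18:-→d19:-→d20:-→d21:-→d22:-→d23:-→d24:-→d25:-→d26:-→d27:-→d28:-→d29:-→d30:-→d31:-→d32:H7  best=H7
  ? 32.0.0.77  path d0:-→d1:-→d2:H1→d3:-→d4:-→d5:-→d6:H6  best=H6
  - 35.0.0.0/8 clear@8
  ? 0.0.0.12  path d0:-→d1:-→d2:H1  best=H1
  ? 32.0.1.185  path d0:-→d1:-→d2:H1→d3:-→d4:-→d5:-→d6:H6  best=H6
  - 35.73.96.218/32 clear@32
  ? 0.129.212.65  path d0:-→d1:-→d2:H1  best=H1
  + 45.141.114.128/26 (H0) depth=26
  + 45.141.114.175/32 (H3) depth=32
  + 35.73.96.0/23 (H7) depth=23
  + 45.141.114.175/32 (H3) depth=32
  - 32.0.0.0/6 clear@6
  - 45.141.114.128/26 clear@26
  ? 35.73.96.19  path d0:-→d1:-→d2:H1→d3:-→d4:-→d5:-→d6:-→d7:-→d8:-→d9:-→d10:-→d11:-→d12:-→d13:-→d14:-→d15:-→d16:H4→d17:-→d18:-→d19:-→d20:-→d21:-→d22:-→d23:H7→d24:-  best=H7
  ? 35.73.0.189  path d0:-→d1:-→d2:H1→d3:-→d4:-→d5:-→d6:-→d7:-→d8:-→d9:-→d10:-→d11:-→d12:-→d13:-→d14:-→d15:-→d16:H4→d17:-  best=H4
  + 35.73.96.0/24 (H1) depth=24
  + 35.73.96.218/32 (H4) depth=32
  - 45.141.114.175/32 clear@32
  ? 35.73.96.6  path d0:-→d1:-→d2:H1→d3:-→d4:-→d5:-→d6:-→d7:-→d8:-→d9:-→d10:-→d11:-→d12:-→d13:-→d14:-→d15:-→d16:H4→d17:-→d18:-→d19:-→d20:-→d21:-→d22:-→d23:H7→d24:H1  best=H1
  - 35.73.96.218/32 clear@32
  + 45.141.114.160/28 (H4) depth=28
  - 35.73.0.0/16 clear@16

== LOOKUPS ==
["H7","H3","H7","H5","H6","H5","H7","H6","H1","H6","H1","H7","H4","H1"]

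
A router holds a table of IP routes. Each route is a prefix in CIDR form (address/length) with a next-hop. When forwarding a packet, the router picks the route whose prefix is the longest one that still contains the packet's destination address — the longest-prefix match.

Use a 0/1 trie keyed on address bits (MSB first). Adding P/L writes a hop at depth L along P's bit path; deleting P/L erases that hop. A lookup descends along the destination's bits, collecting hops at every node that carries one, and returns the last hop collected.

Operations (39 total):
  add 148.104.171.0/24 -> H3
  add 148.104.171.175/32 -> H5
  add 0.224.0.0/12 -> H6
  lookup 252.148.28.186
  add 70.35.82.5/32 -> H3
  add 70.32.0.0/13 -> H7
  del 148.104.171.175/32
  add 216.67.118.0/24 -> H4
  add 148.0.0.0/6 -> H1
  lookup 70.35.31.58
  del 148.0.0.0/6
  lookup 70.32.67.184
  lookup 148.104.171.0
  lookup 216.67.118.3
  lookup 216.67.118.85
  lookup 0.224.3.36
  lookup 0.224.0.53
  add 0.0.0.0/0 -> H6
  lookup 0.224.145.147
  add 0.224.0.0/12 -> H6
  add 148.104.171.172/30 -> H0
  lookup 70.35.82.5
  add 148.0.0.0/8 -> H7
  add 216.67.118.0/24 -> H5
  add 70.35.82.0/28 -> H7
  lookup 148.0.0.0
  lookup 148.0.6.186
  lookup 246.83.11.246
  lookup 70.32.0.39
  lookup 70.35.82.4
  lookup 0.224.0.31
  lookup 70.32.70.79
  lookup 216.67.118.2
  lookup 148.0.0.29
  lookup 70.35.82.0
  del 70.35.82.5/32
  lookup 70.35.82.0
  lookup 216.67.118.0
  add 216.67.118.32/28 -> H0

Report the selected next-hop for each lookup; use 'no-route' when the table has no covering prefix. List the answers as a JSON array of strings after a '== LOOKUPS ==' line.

Process each operation:
  + 148.104.171.0/24 (H3) depth=24
  + 148.104.171.175/32 (H5) depth=32
  + 0.224.0.0/12 (H6) depth=12
  lookup 252.148.28.186: bits 1 walk d0:-→d1:- -> no-route
  + 70.35.82.5/32 (H3) depth=32
  + 70.32.0.0/13 (H7) depth=13
  del 148.104.171.175/32 (clear depth 32)
  + 216.67.118.0/24 (H4) depth=24
  + 148.0.0.0/6 (H1) depth=6
  lookup 70.35.31.58: bits 01000110001000110 walk d0:-→d1:-→d2:-→d3:-→d4:-→d5:-→d6:-→d7:-→d8:-→d9:-→d10:-→d11:-→d12:-→d13:H7→d14:-→d15:-→d16:-→d17:- -> H7
  del 148.0.0.0/6 (clear depth 6)
  lookup 70.32.67.184: bits 01000110001000 walk d0:-→d1:-→d2:-→d3:-→d4:-→d5:-→d6:-→d7:-→d8:-→d9:-→d10:-→d11:-→d12:-→d13:H7→d14:- -> H7
  lookup 148.104.171.0: bits 100101000110100010101011 walk d0:-→d1:-→d2:-→d3:-→d4:-→d5:-→d6:-→d7:-→d8:-→d9:-→d10:-→d11:-→d12:-→d13:-→d14:-→d15:-→d16:-→d17:-→d18:-→d19:-→d20:-→d21:-→d22:-→d23:-→d24:H3 -> H3
  lookup 216.67.118.3: bits 110110000100001101110110 walk d0:-→d1:-→d2:-→d3:-→d4:-→d5:-→d6:-→d7:-→d8:-→d9:-→d10:-→d11:-→d12:-→d13:-→d14:-→d15:-→d16:-→d17:-→d18:-→d19:-→d20:-→d21:-→d22:-→d23:-→d24:H4 -> H4
  lookup 216.67.118.85: bits 110110000100001101110110 walk d0:-→d1:-→d2:-→d3:-→d4:-→d5:-→d6:-→d7:-→d8:-→d9:-→d10:-→d11:-→d12:-→d13:-→d14:-→d15:-→d16:-→d17:-→d18:-→d19:-→d20:-→d21:-→d22:-→d23:-→d24:H4 -> H4
  lookup 0.224.3.36: bits 000000001110 walk d0:-→d1:-→d2:-→d3:-→d4:-→d5:-→d6:-→d7:-→d8:-→d9:-→d10:-→d11:-→d12:H6 -> H6
  lookup 0.224.0.53: bits 000000001110 walk d0:-→d1:-→d2:-→d3:-→d4:-→d5:-→d6:-→d7:-→d8:-→d9:-→d10:-→d11:-→d12:H6 -> H6
  + 0.0.0.0/0 (H6) depth=0
  lookup 0.224.145.147: bits 000000001110 walk d0:H6→d1:-→d2:-→d3:-→d4:-→d5:-→d6:-→d7:-→d8:-→d9:-→d10:-→d11:-→d12:H6 -> H6
  + 0.224.0.0/12 (H6) depth=12
  + 148.104.171.172/30 (H0) depth=30
  lookup 70.35.82.5: bits 01000110001000110101001000000101 walk d0:H6→d1:-→d2:-→d3:-→d4:-→d5:-→d6:-→d7:-→d8:-→d9:-→d10:-→d11:-→d12:-→d13:H7→d14:-→d15:-→d16:-→d17:-→d18:-→d19:-→d20:-→d21:-→d22:-→d23:-→d24:-→d25:-→d26:-→d27:-→d28:-→d29:-→d30:-→d31:-→d32:H3 -> H3
  + 148.0.0.0/8 (H7) depth=8
  + 216.67.118.0/24 (H5) depth=24
  + 70.35.82.0/28 (H7) depth=28
  lookup 148.0.0.0: bits 100101000 walk d0:H6→d1:-→d2:-→d3:-→d4:-→d5:-→d6:-→d7:-→d8:H7→d9:- -> H7
  lookup 148.0.6.186: bits 100101000 walk d0:H6→d1:-→d2:-→d3:-→d4:-→d5:-→d6:-→d7:-→d8:H7→d9:- -> H7
  lookup 246.83.11.246: bits 11 walk d0:H6→d1:-→d2:- -> H6
  lookup 70.32.0.39: bits 01000110001000 walk d0:H6→d1:-→d2:-→d3:-→d4:-→d5:-→d6:-→d7:-→d8:-→d9:-→d10:-→d11:-→d12:-→d13:H7→d14:- -> H7
  lookup 70.35.82.4: bits 0100011000100011010100100000010 walk d0:H6→d1:-→d2:-→d3:-→d4:-→d5:-→d6:-→d7:-→d8:-→d9:-→d10:-→d11:-→d12:-→d13:H7→d14:-→d15:-→d16:-→d17:-→d18:-→d19:-→d20:-→d21:-→d22:-→d23:-→d24:-→d25:-→d26:-→d27:-→d28:H7→d29:-→d30:-→d31:- -> H7
  lookup 0.224.0.31: bits 000000001110 walk d0:H6→d1:-→d2:-→d3:-→d4:-→d5:-→d6:-→d7:-→d8:-→d9:-→d10:-→d11:-→d12:H6 -> H6
  lookup 70.32.70.79: bits 01000110001000 walk d0:H6→d1:-→d2:-→d3:-→d4:-→d5:-→d6:-→d7:-→d8:-→d9:-→d10:-→d11:-→d12:-→d13:H7→d14:- -> H7
  lookup 216.67.118.2: bits 110110000100001101110110 walk d0:H6→d1:-→d2:-→d3:-→d4:-→d5:-→d6:-→d7:-→d8:-→d9:-→d10:-→d11:-→d12:-→d13:-→d14:-→d15:-→d16:-→d17:-→d18:-→d19:-→d20:-→d21:-→d22:-→d23:-→d24:H5 -> H5
  lookup 148.0.0.29: bits 100101000 walk d0:H6→d1:-→d2:-→d3:-→d4:-→d5:-→d6:-→d7:-→d8:H7→d9:- -> H7
  lookup 70.35.82.0: bits 01000110001000110101001000000 walk d0:H6→d1:-→d2:-→d3:-→d4:-→d5:-→d6:-→d7:-→d8:-→d9:-→d10:-→d11:-→d12:-→d13:H7→d14:-→d15:-→d16:-→d17:-→d18:-→d19:-→d20:-→d21:-→d22:-→d23:-→d24:-→d25:-→d26:-→d27:-→d28:H7→d29:- -> H7
  del 70.35.82.5/32 (clear depth 32)
  lookup 70.35.82.0: bits 01000110001000110101001000000 walk d0:H6→d1:-→d2:-→d3:-→d4:-→d5:-→d6:-→d7:-→d8:-→d9:-→d10:-→d11:-→d12:-→d13:H7→d14:-→d15:-→d16:-→d17:-→d18:-→d19:-→d20:-→d21:-→d22:-→d23:-→d24:-→d25:-→d26:-→d27:-→d28:H7→d29:- -> H7
  lookup 216.67.118.0: bits 110110000100001101110110 walk d0:H6→d1:-→d2:-→d3:-→d4:-→d5:-→d6:-→d7:-→d8:-→d9:-→d10:-→d11:-→d12:-→d13:-→d14:-→d15:-→d16:-→d17:-→d18:-→d19:-→d20:-→d21:-→d22:-→d23:-→d24:H5 -> H5
  + 216.67.118.32/28 (H0) depth=28

== LOOKUPS ==
["no-route","H7","H7","H3","H4","H4","H6","H6","H6","H3","H7","H7","H6","H7","H7","H6","H7","H5","H7","H7","H7","H5"]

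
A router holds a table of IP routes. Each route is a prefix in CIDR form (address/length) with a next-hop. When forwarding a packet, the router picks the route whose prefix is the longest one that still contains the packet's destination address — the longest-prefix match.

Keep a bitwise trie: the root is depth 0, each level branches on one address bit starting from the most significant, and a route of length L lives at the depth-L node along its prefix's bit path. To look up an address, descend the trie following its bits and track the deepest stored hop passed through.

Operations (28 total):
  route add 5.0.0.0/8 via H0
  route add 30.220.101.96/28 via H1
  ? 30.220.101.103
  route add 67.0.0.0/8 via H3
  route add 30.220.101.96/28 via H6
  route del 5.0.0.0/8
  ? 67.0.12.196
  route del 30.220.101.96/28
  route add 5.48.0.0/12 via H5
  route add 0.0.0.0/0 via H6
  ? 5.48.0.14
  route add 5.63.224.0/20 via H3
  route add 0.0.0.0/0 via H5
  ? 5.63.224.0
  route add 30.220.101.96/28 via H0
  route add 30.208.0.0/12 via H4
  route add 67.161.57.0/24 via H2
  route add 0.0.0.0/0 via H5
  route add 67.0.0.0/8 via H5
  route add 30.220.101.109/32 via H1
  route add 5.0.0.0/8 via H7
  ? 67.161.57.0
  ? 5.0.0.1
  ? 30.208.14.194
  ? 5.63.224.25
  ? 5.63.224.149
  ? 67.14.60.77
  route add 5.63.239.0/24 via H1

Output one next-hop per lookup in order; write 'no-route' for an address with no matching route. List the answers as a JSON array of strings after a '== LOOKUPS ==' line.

Process each operation:
  + 5.0.0.0/8 (H0) depth=8
  + 30.220.101.96/28 (H1) depth=28
  ? 30.220.101.103  path d0:-→d1:-→d2:-→d3:-→d4:-→d5:-→d6:-→d7:-→d8:-→d9:-→d10:-→d11:-→d12:-→d13:-→d14:-→d15:-→d16:-→d17:-→d18:-→d19:-→d20:-→d21:-→d22:-→d23:-→d24:-→d25:-→d26:-→d27:-→d28:H1  best=H1
  + 67.0.0.0/8 (H3) depth=8
  + 30.220.101.96/28 (H6) depth=28
  - 5.0.0.0/8 clear@8
  ? 67.0.12.196  path d0:-→d1:-→d2:-→d3:-→d4:-→d5:-→d6:-→d7:-→d8:H3  best=H3
  - 30.220.101.96/28 clear@28
  + 5.48.0.0/12 (H5) depth=12
  + 0.0.0.0/0 (H6) depth=0
  ? 5.48.0.14  path d0:H6→d1:-→d2:-→d3:-→d4:-→d5:-→d6:-→d7:-→d8:-→d9:-→d10:-→d11:-→d12:H5  best=H5
  + 5.63.224.0/20 (H3) depth=20
  + 0.0.0.0/0 (H5) depth=0
  ? 5.63.224.0  path d0:H5→d1:-→d2:-→d3:-→d4:-→d5:-→d6:-→d7:-→d8:-→d9:-→d10:-→d11:-→d12:H5→d13:-→d14:-→d15:-→d16:-→d17:-→d18:-→d19:-→d20:H3  best=H3
  + 30.220.101.96/28 (H0) depth=28
  + 30.208.0.0/12 (H4) depth=12
  + 67.161.57.0/24 (H2) depth=24
  + 0.0.0.0/0 (H5) depth=0
  + 67.0.0.0/8 (H5) depth=8
  + 30.220.101.109/32 (H1) depth=32
  + 5.0.0.0/8 (H7) depth=8
  ? 67.161.57.0  path d0:H5→d1:-→d2:-→d3:-→d4:-→d5:-→d6:-→d7:-→d8:H5→d9:-→d10:-→d11:-→d12:-→d13:-→d14:-→d15:-→d16:-→d17:-→d18:-→d19:-→d20:-→d21:-→d22:-→d23:-→d24:H2  best=H2
  ? 5.0.0.1  path d0:H5→d1:-→d2:-→d3:-→d4:-→d5:-→d6:-→d7:-→d8:H7→d9:-→d10:-  best=H7
  ? 30.208.14.194  path d0:H5→d1:-→d2:-→d3:-→d4:-→d5:-→d6:-→d7:-→d8:-→d9:-→d10:-→d11:-→d12:H4  best=H4
  ? 5.63.224.25  path d0:H5→d1:-→d2:-→d3:-→d4:-→d5:-→d6:-→d7:-→d8:H7→d9:-→d10:-→d11:-→d12:H5→d13:-→d14:-→d15:-→d16:-→d17:-→d18:-→d19:-→d20:H3  best=H3
  ? 5.63.224.149  path d0:H5→d1:-→d2:-→d3:-→d4:-→d5:-→d6:-→d7:-→d8:H7→d9:-→d10:-→d11:-→d12:H5→d13:-→d14:-→d15:-→d16:-→d17:-→d18:-→d19:-→d20:H3  best=H3
  ? 67.14.60.77  path d0:H5→d1:-→d2:-→d3:-→d4:-→d5:-→d6:-→d7:-→d8:H5  best=H5
  + 5.63.239.0/24 (H1) depth=24

== LOOKUPS ==
["H1","H3","H5","H3","H2","H7","H4","H3","H3","H5"]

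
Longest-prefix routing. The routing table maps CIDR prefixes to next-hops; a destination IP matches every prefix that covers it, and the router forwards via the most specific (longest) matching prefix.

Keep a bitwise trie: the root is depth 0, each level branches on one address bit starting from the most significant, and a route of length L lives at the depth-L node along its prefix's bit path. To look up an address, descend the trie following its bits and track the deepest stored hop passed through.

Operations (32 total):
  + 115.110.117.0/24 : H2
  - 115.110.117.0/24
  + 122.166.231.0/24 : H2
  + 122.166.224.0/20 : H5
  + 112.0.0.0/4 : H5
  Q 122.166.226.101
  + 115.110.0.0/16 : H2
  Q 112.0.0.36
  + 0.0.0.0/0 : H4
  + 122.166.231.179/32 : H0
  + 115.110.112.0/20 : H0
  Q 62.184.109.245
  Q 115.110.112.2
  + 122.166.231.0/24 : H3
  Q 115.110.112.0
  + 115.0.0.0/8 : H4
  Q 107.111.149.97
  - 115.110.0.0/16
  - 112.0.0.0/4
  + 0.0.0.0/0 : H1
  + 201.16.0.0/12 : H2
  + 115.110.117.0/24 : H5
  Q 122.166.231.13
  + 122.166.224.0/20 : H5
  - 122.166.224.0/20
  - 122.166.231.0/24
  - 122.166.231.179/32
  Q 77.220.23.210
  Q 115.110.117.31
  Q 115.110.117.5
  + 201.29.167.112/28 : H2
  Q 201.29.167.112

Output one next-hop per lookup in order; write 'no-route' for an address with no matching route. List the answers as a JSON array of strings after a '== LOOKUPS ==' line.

Trace:
  add 115.110.117.0/24 -> H2 at depth 24
  - 115.110.117.0/24 clear@24
  add 122.166.231.0/24 -> H2 at depth 24
  add 122.166.224.0/20 -> H5 at depth 20
  add 112.0.0.0/4 -> H5 at depth 4
  lookup 122.166.226.101: bits 011110101010011011100 walk d0:-→d1:-→d2:-→d3:-→d4:H5→d5:-→d6:-→d7:-→d8:-→d9:-→d10:-→d11:-→d12:-→d13:-→d14:-→d15:-→d16:-→d17:-→d18:-→d19:-→d20:H5→d21:- -> H5
  add 115.110.0.0/16 -> H2 at depth 16
  lookup 112.0.0.36: bits 011100 walk d0:-→d1:-→d2:-→d3:-→d4:H5→d5:-→d6:- -> H5
  add 0.0.0.0/0 -> H4 at depth 0
  add 122.166.231.179/32 -> H0 at depth 32
  add 115.110.112.0/20 -> H0 at depth 20
  lookup 62.184.109.245: bits 0 walk d0:H4→d1:- -> H4
  lookup 115.110.112.2: bits 011100110110111001110 walk d0:H4→d1:-→d2:-→d3:-→d4:H5→d5:-→d6:-→d7:-→d8:-→d9:-→d10:-→d11:-→d12:-→d13:-→d14:-→d15:-→d16:H2→d17:-→d18:-→d19:-→d20:H0→d21:- -> H0
  add 122.166.231.0/24 -> H3 at depth 24
  lookup 115.110.112.0: bits 011100110110111001110 walk d0:H4→d1:-→d2:-→d3:-→d4:H5→d5:-→d6:-→d7:-→d8:-→d9:-→d10:-→d11:-→d12:-→d13:-→d14:-→d15:-→d16:H2→d17:-→d18:-→d19:-→d20:H0→d21:- -> H0
  add 115.0.0.0/8 -> H4 at depth 8
  lookup 107.111.149.97: bits 011 walk d0:H4→d1:-→d2:-→d3:- -> H4
  - 115.110.0.0/16 clear@16
  - 112.0.0.0/4 clear@4
  add 0.0.0.0/0 -> H1 at depth 0
  add 201.16.0.0/12 -> H2 at depth 12
  add 115.110.117.0/24 -> H5 at depth 24
  lookup 122.166.231.13: bits 011110101010011011100111 walk d0:H1→d1:-→d2:-→d3:-→d4:-→d5:-→d6:-→d7:-→d8:-→d9:-→d10:-→d11:-→d12:-→d13:-→d14:-→d15:-→d16:-→d17:-→d18:-→d19:-→d20:H5→d21:-→d22:-→d23:-→d24:H3 -> H3
  add 122.166.224.0/20 -> H5 at depth 20
  - 122.166.224.0/20 clear@20
  - 122.166.231.0/24 clear@24
  - 122.166.231.179/32 clear@32
  lookup 77.220.23.210: bits 01 walk d0:H1→d1:-→d2:- -> H1
  lookup 115.110.117.31: bits 011100110110111001110101 walk d0:H1→d1:-→d2:-→d3:-→d4:-→d5:-→d6:-→d7:-→d8:H4→d9:-→d10:-→d11:-→d12:-→d13:-→d14:-→d15:-→d16:-→d17:-→d18:-→d19:-→d20:H0→d21:-→d22:-→d23:-→d24:H5 -> H5
  lookup 115.110.117.5: bits 011100110110111001110101 walk d0:H1→d1:-→d2:-→d3:-→d4:-→d5:-→d6:-→d7:-→d8:H4→d9:-→d10:-→d11:-→d12:-→d13:-→d14:-→d15:-→d16:-→d17:-→d18:-→d19:-→d20:H0→d21:-→d22:-→d23:-→d24:H5 -> H5
  add 201.29.167.112/28 -> H2 at depth 28
  lookup 201.29.167.112: bits 1100100100011101101001110111 walk d0:H1→d1:-→d2:-→d3:-→d4:-→d5:-→d6:-→d7:-→d8:-→d9:-→d10:-→d11:-→d12:H2→d13:-→d14:-→d15:-→d16:-→d17:-→d18:-→d19:-→d20:-→d21:-→d22:-→d23:-→d24:-→d25:-→d26:-→d27:-→d28:H2 -> H2

== LOOKUPS ==
["H5","H5","H4","H0","H0","H4","H3","H1","H5","H5","H2"]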